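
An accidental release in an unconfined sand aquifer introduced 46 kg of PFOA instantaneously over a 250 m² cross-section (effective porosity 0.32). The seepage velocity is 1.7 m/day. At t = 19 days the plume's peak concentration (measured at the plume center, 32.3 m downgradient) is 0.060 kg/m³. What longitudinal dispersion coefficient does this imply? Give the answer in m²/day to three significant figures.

0.385 m²/day

At the plume center C_max = M/(n_e·A·√(4πDt)), so D = M²/(4πt·(n_e·A·C_max)²).
n_e·A·C_max = 0.32 × 250 × 0.060 = 4.800 kg/m.
D = 46²/(4π × 19 × 4.800²) = 0.385 m²/day.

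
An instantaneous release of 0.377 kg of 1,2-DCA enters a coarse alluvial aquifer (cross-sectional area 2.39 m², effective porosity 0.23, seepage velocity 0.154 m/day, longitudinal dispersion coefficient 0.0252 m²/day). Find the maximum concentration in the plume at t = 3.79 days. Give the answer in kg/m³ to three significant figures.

0.626 kg/m³

The peak of an instantaneous 1D plume sits at x = vt; there the Gaussian factor is 1 and C_max = M/(n_e·A·√(4πDt)), where n_e·A is the pore area the mass is dissolved in.
√(4πDt) = √(4π × 0.0252 × 3.79) = 1.096 m, so C_max = 0.377/(0.23 × 2.39 × 1.096) = 0.626 kg/m³.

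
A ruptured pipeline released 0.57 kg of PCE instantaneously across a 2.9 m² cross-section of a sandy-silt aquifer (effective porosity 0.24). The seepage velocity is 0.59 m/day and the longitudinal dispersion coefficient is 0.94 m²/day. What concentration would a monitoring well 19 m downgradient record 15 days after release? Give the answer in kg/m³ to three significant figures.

For an instantaneous plane source, C(x,t) = M/(n_e·A·√(4πDt)) · exp(−(x−vt)²/(4Dt)), with n_e·A the pore (flow) area.
Plume center vt = 0.59 × 15 = 8.85 m, so the well at 19 m is 10.15 m downgradient of the peak.
√(4πDt) = 13.31 m, giving peak height M/(n_e·A·√(4πDt)) = 0.57/(0.24 × 2.9 × 13.31) = 0.06153 kg/m³.
(x−vt)²/(4Dt) = (10.15)²/(4 × 0.94 × 15) = 1.827; exp(−1.827) = 0.1609.
C = 0.06153 × 0.1609 = 0.00990 kg/m³.

0.00990 kg/m³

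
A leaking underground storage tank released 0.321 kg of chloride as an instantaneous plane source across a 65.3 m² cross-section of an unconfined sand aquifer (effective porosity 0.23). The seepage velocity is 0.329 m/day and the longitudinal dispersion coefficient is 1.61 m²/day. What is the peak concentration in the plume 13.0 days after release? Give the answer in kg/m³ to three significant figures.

The peak of an instantaneous 1D plume sits at x = vt; there the Gaussian factor is 1 and C_max = M/(n_e·A·√(4πDt)), where n_e·A is the pore area the mass is dissolved in.
√(4πDt) = √(4π × 1.61 × 13.0) = 16.22 m, so C_max = 0.321/(0.23 × 65.3 × 16.22) = 0.00132 kg/m³.

0.00132 kg/m³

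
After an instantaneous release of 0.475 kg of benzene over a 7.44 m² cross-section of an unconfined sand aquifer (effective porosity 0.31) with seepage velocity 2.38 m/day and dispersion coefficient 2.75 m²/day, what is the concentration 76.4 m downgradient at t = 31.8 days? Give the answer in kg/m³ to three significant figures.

0.00620 kg/m³

For an instantaneous plane source, C(x,t) = M/(n_e·A·√(4πDt)) · exp(−(x−vt)²/(4Dt)), with n_e·A the pore (flow) area.
Plume center vt = 2.38 × 31.8 = 75.684 m, so the well at 76.4 m is 0.716 m downgradient of the peak.
√(4πDt) = 33.15 m, giving peak height M/(n_e·A·√(4πDt)) = 0.475/(0.31 × 7.44 × 33.15) = 0.006213 kg/m³.
(x−vt)²/(4Dt) = (0.716)²/(4 × 2.75 × 31.8) = 0.001466; exp(−0.001466) = 0.9985.
C = 0.006213 × 0.9985 = 0.00620 kg/m³.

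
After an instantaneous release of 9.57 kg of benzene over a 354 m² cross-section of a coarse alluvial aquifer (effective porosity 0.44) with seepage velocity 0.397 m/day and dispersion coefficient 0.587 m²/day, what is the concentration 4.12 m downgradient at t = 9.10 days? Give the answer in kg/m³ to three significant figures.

0.00741 kg/m³

For an instantaneous plane source, C(x,t) = M/(n_e·A·√(4πDt)) · exp(−(x−vt)²/(4Dt)), with n_e·A the pore (flow) area.
Plume center vt = 0.397 × 9.10 = 3.6127 m, so the well at 4.12 m is 0.5073 m downgradient of the peak.
√(4πDt) = 8.193 m, giving peak height M/(n_e·A·√(4πDt)) = 9.57/(0.44 × 354 × 8.193) = 0.007499 kg/m³.
(x−vt)²/(4Dt) = (0.5073)²/(4 × 0.587 × 9.10) = 0.01204; exp(−0.01204) = 0.9880.
C = 0.007499 × 0.9880 = 0.00741 kg/m³.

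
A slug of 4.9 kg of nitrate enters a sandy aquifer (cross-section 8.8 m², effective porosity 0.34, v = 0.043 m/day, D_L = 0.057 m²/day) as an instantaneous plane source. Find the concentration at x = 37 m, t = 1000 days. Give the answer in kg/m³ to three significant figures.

0.0523 kg/m³

For an instantaneous plane source, C(x,t) = M/(n_e·A·√(4πDt)) · exp(−(x−vt)²/(4Dt)), with n_e·A the pore (flow) area.
Plume center vt = 0.043 × 1000 = 43 m, so the well at 37 m is 6 m upgradient of the peak.
√(4πDt) = 26.76 m, giving peak height M/(n_e·A·√(4πDt)) = 4.9/(0.34 × 8.8 × 26.76) = 0.06120 kg/m³.
(x−vt)²/(4Dt) = (-6)²/(4 × 0.057 × 1000) = 0.1579; exp(−0.1579) = 0.8539.
C = 0.06120 × 0.8539 = 0.0523 kg/m³.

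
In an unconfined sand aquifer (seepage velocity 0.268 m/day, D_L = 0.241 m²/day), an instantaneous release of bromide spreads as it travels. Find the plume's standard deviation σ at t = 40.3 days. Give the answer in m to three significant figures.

Dispersive spreading gives a Gaussian with σ² = 2Dt; advection only shifts the center.
σ = √(2 × 0.241 × 40.3) = 4.41 m.

4.41 m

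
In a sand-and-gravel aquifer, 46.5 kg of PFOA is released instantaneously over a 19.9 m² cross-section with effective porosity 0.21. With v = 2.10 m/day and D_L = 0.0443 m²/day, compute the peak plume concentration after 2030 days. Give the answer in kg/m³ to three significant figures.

0.331 kg/m³

The peak of an instantaneous 1D plume sits at x = vt; there the Gaussian factor is 1 and C_max = M/(n_e·A·√(4πDt)), where n_e·A is the pore area the mass is dissolved in.
√(4πDt) = √(4π × 0.0443 × 2030) = 33.62 m, so C_max = 46.5/(0.21 × 19.9 × 33.62) = 0.331 kg/m³.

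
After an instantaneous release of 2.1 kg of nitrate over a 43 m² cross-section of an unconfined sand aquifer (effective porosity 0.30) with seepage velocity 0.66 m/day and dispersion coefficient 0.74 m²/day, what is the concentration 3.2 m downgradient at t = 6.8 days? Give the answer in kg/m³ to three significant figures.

0.0189 kg/m³

For an instantaneous plane source, C(x,t) = M/(n_e·A·√(4πDt)) · exp(−(x−vt)²/(4Dt)), with n_e·A the pore (flow) area.
Plume center vt = 0.66 × 6.8 = 4.488 m, so the well at 3.2 m is 1.288 m upgradient of the peak.
√(4πDt) = 7.952 m, giving peak height M/(n_e·A·√(4πDt)) = 2.1/(0.30 × 43 × 7.952) = 0.02047 kg/m³.
(x−vt)²/(4Dt) = (-1.288)²/(4 × 0.74 × 6.8) = 0.08242; exp(−0.08242) = 0.9209.
C = 0.02047 × 0.9209 = 0.0189 kg/m³.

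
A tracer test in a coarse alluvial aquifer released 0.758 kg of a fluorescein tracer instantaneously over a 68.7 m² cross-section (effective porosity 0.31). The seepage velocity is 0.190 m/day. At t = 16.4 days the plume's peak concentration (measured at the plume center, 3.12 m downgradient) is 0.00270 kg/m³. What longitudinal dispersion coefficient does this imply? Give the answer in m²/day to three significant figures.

At the plume center C_max = M/(n_e·A·√(4πDt)), so D = M²/(4πt·(n_e·A·C_max)²).
n_e·A·C_max = 0.31 × 68.7 × 0.00270 = 0.05750 kg/m.
D = 0.758²/(4π × 16.4 × 0.05750²) = 0.843 m²/day.

0.843 m²/day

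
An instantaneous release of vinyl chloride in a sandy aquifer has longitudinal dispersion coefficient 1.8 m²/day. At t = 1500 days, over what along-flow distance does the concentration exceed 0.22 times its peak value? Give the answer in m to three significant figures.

The plume is Gaussian with σ = √(2Dt) = √(2 × 1.8 × 1500) = 73.48 m.
C/C_peak = exp(−Δx²/(2σ²)) = 0.22 ⇒ Δx = σ·√(−2 ln 0.22) = 73.48 × 1.740 = 127.9 m.
Width = 2Δx = 256 m.

256 m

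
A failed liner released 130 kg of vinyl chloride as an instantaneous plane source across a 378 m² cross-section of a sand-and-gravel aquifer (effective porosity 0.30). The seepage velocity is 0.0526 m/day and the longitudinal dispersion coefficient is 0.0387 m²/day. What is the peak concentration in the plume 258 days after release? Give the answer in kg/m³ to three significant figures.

The peak of an instantaneous 1D plume sits at x = vt; there the Gaussian factor is 1 and C_max = M/(n_e·A·√(4πDt)), where n_e·A is the pore area the mass is dissolved in.
√(4πDt) = √(4π × 0.0387 × 258) = 11.20 m, so C_max = 130/(0.30 × 378 × 11.20) = 0.102 kg/m³.

0.102 kg/m³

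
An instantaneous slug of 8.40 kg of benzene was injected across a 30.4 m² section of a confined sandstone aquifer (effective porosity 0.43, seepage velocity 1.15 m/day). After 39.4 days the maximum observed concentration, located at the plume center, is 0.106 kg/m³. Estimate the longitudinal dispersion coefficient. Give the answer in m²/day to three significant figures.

At the plume center C_max = M/(n_e·A·√(4πDt)), so D = M²/(4πt·(n_e·A·C_max)²).
n_e·A·C_max = 0.43 × 30.4 × 0.106 = 1.386 kg/m.
D = 8.40²/(4π × 39.4 × 1.386²) = 0.0742 m²/day.

0.0742 m²/day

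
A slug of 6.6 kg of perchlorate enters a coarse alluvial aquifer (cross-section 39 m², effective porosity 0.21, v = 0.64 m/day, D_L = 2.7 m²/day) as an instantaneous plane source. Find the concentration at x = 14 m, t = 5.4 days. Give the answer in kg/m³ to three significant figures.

For an instantaneous plane source, C(x,t) = M/(n_e·A·√(4πDt)) · exp(−(x−vt)²/(4Dt)), with n_e·A the pore (flow) area.
Plume center vt = 0.64 × 5.4 = 3.456 m, so the well at 14 m is 10.544 m downgradient of the peak.
√(4πDt) = 13.54 m, giving peak height M/(n_e·A·√(4πDt)) = 6.6/(0.21 × 39 × 13.54) = 0.05952 kg/m³.
(x−vt)²/(4Dt) = (10.544)²/(4 × 2.7 × 5.4) = 1.906; exp(−1.906) = 0.1487.
C = 0.05952 × 0.1487 = 0.00885 kg/m³.

0.00885 kg/m³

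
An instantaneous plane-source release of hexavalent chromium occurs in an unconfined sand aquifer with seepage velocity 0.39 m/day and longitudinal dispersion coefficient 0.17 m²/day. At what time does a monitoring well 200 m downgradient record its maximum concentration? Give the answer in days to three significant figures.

For the 1D instantaneous-source solution, setting ∂C/∂t = 0 at fixed x gives v²t² + 2Dt − x² = 0, so t = (√(D² + v²x²) − D)/v².
√(D² + v²x²) = √(0.17² + 0.39² × 200²) = 78.00; v² = 0.1521.
t = (78.00 − 0.17)/0.1521 = 512 days (vs. the pure-advection estimate x/v = 513 d).

512 days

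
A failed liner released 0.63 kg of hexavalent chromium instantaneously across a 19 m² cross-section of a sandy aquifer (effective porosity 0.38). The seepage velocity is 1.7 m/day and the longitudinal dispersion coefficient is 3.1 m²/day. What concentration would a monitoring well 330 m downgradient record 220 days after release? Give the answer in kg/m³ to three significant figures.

0.000464 kg/m³

For an instantaneous plane source, C(x,t) = M/(n_e·A·√(4πDt)) · exp(−(x−vt)²/(4Dt)), with n_e·A the pore (flow) area.
Plume center vt = 1.7 × 220 = 374 m, so the well at 330 m is 44 m upgradient of the peak.
√(4πDt) = 92.58 m, giving peak height M/(n_e·A·√(4πDt)) = 0.63/(0.38 × 19 × 92.58) = 0.0009425 kg/m³.
(x−vt)²/(4Dt) = (-44)²/(4 × 3.1 × 220) = 0.7097; exp(−0.7097) = 0.4918.
C = 0.0009425 × 0.4918 = 0.000464 kg/m³.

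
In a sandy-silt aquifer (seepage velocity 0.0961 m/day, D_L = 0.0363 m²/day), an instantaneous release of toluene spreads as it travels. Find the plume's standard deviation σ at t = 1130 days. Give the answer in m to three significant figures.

9.06 m

Dispersive spreading gives a Gaussian with σ² = 2Dt; advection only shifts the center.
σ = √(2 × 0.0363 × 1130) = 9.06 m.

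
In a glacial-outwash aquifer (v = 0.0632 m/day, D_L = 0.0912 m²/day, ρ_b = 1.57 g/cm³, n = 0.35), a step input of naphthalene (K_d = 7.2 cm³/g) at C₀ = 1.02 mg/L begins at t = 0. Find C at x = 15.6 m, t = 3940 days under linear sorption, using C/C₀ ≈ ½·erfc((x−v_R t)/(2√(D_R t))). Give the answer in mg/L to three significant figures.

0.0410 mg/L

Retardation factor R = 1 + ρ_b·K_d/n = 1 + 1.57 × 7.2/0.35 = 33.30.
Sorption retards both mechanisms: v_R = v/R = 0.001898 m/day, D_R = D/R = 0.002739 m²/day.
v_R·t = 0.001898 × 3940 = 7.47812 m; 2√(D_R t) = 6.570 m; argument = (15.6 − 7.47812)/6.570 = 1.236.
C = C₀ × ½·erfc(1.236) = 1.02 × 0.04023 = 0.0410 mg/L.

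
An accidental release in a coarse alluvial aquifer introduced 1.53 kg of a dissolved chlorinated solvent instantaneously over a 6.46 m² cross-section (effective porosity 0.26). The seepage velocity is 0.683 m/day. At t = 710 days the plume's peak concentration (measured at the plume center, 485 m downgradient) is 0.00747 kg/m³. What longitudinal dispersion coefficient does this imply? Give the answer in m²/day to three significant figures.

1.67 m²/day

At the plume center C_max = M/(n_e·A·√(4πDt)), so D = M²/(4πt·(n_e·A·C_max)²).
n_e·A·C_max = 0.26 × 6.46 × 0.00747 = 0.01255 kg/m.
D = 1.53²/(4π × 710 × 0.01255²) = 1.67 m²/day.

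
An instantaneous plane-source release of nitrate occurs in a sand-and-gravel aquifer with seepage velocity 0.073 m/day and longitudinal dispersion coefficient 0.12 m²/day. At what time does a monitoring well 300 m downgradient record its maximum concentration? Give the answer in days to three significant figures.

4090 days

For the 1D instantaneous-source solution, setting ∂C/∂t = 0 at fixed x gives v²t² + 2Dt − x² = 0, so t = (√(D² + v²x²) − D)/v².
√(D² + v²x²) = √(0.12² + 0.073² × 300²) = 21.90; v² = 0.005329.
t = (21.90 − 0.12)/0.005329 = 4090 days (vs. the pure-advection estimate x/v = 4110 d).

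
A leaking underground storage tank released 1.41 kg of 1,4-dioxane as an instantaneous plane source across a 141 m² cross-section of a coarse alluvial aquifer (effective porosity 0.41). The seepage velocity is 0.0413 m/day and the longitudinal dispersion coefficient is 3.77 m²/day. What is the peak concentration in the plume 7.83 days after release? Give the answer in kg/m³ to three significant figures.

0.00127 kg/m³

The peak of an instantaneous 1D plume sits at x = vt; there the Gaussian factor is 1 and C_max = M/(n_e·A·√(4πDt)), where n_e·A is the pore area the mass is dissolved in.
√(4πDt) = √(4π × 3.77 × 7.83) = 19.26 m, so C_max = 1.41/(0.41 × 141 × 19.26) = 0.00127 kg/m³.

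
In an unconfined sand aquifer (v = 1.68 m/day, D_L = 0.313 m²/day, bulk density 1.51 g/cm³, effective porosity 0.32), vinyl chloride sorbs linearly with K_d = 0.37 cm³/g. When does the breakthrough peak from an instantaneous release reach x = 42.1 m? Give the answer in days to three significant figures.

Retardation factor R = 1 + ρ_b·K_d/n = 1 + 1.51 × 0.37/0.32 = 2.746.
Sorption retards both mechanisms: v_R = v/R = 0.6118 m/day, D_R = D/R = 0.1140 m²/day.
Peak time from v_R²t² + 2D_R t − x² = 0: t = (√(D_R² + v_R²x²) − D_R)/v_R².
√(D_R² + v_R²x²) = √(0.1140² + 0.6118² × 42.1²) = 25.76; v_R² = 0.3743.
t = (25.76 − 0.1140)/0.3743 = 68.5 days.

68.5 days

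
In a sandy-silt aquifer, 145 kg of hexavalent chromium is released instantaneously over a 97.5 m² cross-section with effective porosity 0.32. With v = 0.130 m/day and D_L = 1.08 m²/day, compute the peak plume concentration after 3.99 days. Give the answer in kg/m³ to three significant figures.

0.632 kg/m³

The peak of an instantaneous 1D plume sits at x = vt; there the Gaussian factor is 1 and C_max = M/(n_e·A·√(4πDt)), where n_e·A is the pore area the mass is dissolved in.
√(4πDt) = √(4π × 1.08 × 3.99) = 7.359 m, so C_max = 145/(0.32 × 97.5 × 7.359) = 0.632 kg/m³.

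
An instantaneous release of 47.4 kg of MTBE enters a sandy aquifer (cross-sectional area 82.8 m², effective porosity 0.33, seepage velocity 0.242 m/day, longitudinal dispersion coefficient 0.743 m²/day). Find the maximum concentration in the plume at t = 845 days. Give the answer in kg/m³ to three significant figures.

The peak of an instantaneous 1D plume sits at x = vt; there the Gaussian factor is 1 and C_max = M/(n_e·A·√(4πDt)), where n_e·A is the pore area the mass is dissolved in.
√(4πDt) = √(4π × 0.743 × 845) = 88.82 m, so C_max = 47.4/(0.33 × 82.8 × 88.82) = 0.0195 kg/m³.

0.0195 kg/m³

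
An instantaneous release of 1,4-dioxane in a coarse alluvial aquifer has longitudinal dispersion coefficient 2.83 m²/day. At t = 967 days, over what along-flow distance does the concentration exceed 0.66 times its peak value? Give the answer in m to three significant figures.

The plume is Gaussian with σ = √(2Dt) = √(2 × 2.83 × 967) = 73.98 m.
C/C_peak = exp(−Δx²/(2σ²)) = 0.66 ⇒ Δx = σ·√(−2 ln 0.66) = 73.98 × 0.9116 = 67.44 m.
Width = 2Δx = 135 m.

135 m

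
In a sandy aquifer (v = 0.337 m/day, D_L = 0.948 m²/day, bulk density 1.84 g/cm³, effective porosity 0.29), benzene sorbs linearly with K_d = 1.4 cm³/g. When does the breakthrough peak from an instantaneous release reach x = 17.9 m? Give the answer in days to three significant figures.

Retardation factor R = 1 + ρ_b·K_d/n = 1 + 1.84 × 1.4/0.29 = 9.883.
Sorption retards both mechanisms: v_R = v/R = 0.03410 m/day, D_R = D/R = 0.09592 m²/day.
Peak time from v_R²t² + 2D_R t − x² = 0: t = (√(D_R² + v_R²x²) − D_R)/v_R².
√(D_R² + v_R²x²) = √(0.09592² + 0.03410² × 17.9²) = 0.6179; v_R² = 0.001163.
t = (0.6179 − 0.09592)/0.001163 = 449 days.

449 days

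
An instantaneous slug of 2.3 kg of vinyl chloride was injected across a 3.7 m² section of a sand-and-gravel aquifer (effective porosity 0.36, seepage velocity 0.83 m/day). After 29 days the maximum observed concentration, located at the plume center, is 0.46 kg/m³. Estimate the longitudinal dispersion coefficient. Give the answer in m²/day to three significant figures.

0.0387 m²/day

At the plume center C_max = M/(n_e·A·√(4πDt)), so D = M²/(4πt·(n_e·A·C_max)²).
n_e·A·C_max = 0.36 × 3.7 × 0.46 = 0.6127 kg/m.
D = 2.3²/(4π × 29 × 0.6127²) = 0.0387 m²/day.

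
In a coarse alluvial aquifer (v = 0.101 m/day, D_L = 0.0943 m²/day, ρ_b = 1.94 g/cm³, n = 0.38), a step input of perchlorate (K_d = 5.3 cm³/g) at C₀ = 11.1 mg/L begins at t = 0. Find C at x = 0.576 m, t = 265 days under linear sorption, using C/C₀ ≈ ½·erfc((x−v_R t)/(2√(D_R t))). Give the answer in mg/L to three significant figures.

6.79 mg/L

Retardation factor R = 1 + ρ_b·K_d/n = 1 + 1.94 × 5.3/0.38 = 28.06.
Sorption retards both mechanisms: v_R = v/R = 0.003599 m/day, D_R = D/R = 0.003361 m²/day.
v_R·t = 0.003599 × 265 = 0.953735 m; 2√(D_R t) = 1.888 m; argument = (0.576 − 0.953735)/1.888 = -0.2001.
C = C₀ × ½·erfc(-0.2001) = 11.1 × 0.6114 = 6.79 mg/L.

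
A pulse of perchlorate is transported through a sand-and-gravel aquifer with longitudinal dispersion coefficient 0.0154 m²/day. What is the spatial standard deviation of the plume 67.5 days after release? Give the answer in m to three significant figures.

1.44 m

Dispersive spreading gives a Gaussian with σ² = 2Dt; advection only shifts the center.
σ = √(2 × 0.0154 × 67.5) = 1.44 m.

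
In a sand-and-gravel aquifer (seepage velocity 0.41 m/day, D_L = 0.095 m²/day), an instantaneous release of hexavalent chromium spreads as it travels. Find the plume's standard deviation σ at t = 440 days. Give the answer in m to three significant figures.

Dispersive spreading gives a Gaussian with σ² = 2Dt; advection only shifts the center.
σ = √(2 × 0.095 × 440) = 9.14 m.

9.14 m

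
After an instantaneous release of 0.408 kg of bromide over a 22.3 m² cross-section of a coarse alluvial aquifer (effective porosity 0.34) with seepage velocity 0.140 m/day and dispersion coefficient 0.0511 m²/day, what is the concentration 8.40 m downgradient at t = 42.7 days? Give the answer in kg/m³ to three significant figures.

For an instantaneous plane source, C(x,t) = M/(n_e·A·√(4πDt)) · exp(−(x−vt)²/(4Dt)), with n_e·A the pore (flow) area.
Plume center vt = 0.140 × 42.7 = 5.978 m, so the well at 8.40 m is 2.422 m downgradient of the peak.
√(4πDt) = 5.236 m, giving peak height M/(n_e·A·√(4πDt)) = 0.408/(0.34 × 22.3 × 5.236) = 0.01028 kg/m³.
(x−vt)²/(4Dt) = (2.422)²/(4 × 0.0511 × 42.7) = 0.6721; exp(−0.6721) = 0.5106.
C = 0.01028 × 0.5106 = 0.00525 kg/m³.

0.00525 kg/m³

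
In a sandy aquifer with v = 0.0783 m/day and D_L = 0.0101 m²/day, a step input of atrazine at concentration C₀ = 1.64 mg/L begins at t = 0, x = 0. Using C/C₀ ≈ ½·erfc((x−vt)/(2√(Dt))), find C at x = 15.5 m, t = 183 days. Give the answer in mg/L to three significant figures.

For a continuous step input, C/C₀ ≈ ½·erfc((x−vt)/(2√(Dt))).
vt = 0.0783 × 183 = 14.3289 m and 2√(Dt) = 2√(0.0101 × 183) = 2.719 m.
Argument (x−vt)/(2√(Dt)) = (15.5 − 14.3289)/2.719 = 0.4307; ½·erfc(0.4307) = 0.2712.
C = 1.64 × 0.2712 = 0.445 mg/L.

0.445 mg/L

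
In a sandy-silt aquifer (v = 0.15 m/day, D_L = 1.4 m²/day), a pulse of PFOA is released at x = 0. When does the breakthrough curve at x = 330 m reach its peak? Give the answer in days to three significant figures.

For the 1D instantaneous-source solution, setting ∂C/∂t = 0 at fixed x gives v²t² + 2Dt − x² = 0, so t = (√(D² + v²x²) − D)/v².
√(D² + v²x²) = √(1.4² + 0.15² × 330²) = 49.52; v² = 0.0225.
t = (49.52 − 1.4)/0.0225 = 2140 days (vs. the pure-advection estimate x/v = 2200 d).

2140 days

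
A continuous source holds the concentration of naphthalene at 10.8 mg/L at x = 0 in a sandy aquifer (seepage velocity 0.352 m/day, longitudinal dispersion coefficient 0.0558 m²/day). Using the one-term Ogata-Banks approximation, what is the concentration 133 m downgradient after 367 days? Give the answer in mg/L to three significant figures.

For a continuous step input, C/C₀ ≈ ½·erfc((x−vt)/(2√(Dt))).
vt = 0.352 × 367 = 129.184 m and 2√(Dt) = 2√(0.0558 × 367) = 9.051 m.
Argument (x−vt)/(2√(Dt)) = (133 − 129.184)/9.051 = 0.4216; ½·erfc(0.4216) = 0.2755.
C = 10.8 × 0.2755 = 2.98 mg/L.

2.98 mg/L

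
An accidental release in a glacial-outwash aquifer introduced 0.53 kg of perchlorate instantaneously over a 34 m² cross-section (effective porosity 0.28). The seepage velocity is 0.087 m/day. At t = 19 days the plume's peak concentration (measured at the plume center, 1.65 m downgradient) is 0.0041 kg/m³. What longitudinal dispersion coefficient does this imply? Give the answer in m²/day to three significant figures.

At the plume center C_max = M/(n_e·A·√(4πDt)), so D = M²/(4πt·(n_e·A·C_max)²).
n_e·A·C_max = 0.28 × 34 × 0.0041 = 0.03903 kg/m.
D = 0.53²/(4π × 19 × 0.03903²) = 0.772 m²/day.

0.772 m²/day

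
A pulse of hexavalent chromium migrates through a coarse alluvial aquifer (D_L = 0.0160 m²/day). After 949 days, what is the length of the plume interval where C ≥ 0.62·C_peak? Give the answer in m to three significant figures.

The plume is Gaussian with σ = √(2Dt) = √(2 × 0.0160 × 949) = 5.511 m.
C/C_peak = exp(−Δx²/(2σ²)) = 0.62 ⇒ Δx = σ·√(−2 ln 0.62) = 5.511 × 0.9778 = 5.389 m.
Width = 2Δx = 10.8 m.

10.8 m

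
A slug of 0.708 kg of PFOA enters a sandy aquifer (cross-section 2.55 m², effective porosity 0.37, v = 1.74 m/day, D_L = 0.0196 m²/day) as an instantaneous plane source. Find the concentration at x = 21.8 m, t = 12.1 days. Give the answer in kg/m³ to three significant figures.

0.242 kg/m³

For an instantaneous plane source, C(x,t) = M/(n_e·A·√(4πDt)) · exp(−(x−vt)²/(4Dt)), with n_e·A the pore (flow) area.
Plume center vt = 1.74 × 12.1 = 21.054 m, so the well at 21.8 m is 0.746 m downgradient of the peak.
√(4πDt) = 1.726 m, giving peak height M/(n_e·A·√(4πDt)) = 0.708/(0.37 × 2.55 × 1.726) = 0.4348 kg/m³.
(x−vt)²/(4Dt) = (0.746)²/(4 × 0.0196 × 12.1) = 0.5866; exp(−0.5866) = 0.5562.
C = 0.4348 × 0.5562 = 0.242 kg/m³.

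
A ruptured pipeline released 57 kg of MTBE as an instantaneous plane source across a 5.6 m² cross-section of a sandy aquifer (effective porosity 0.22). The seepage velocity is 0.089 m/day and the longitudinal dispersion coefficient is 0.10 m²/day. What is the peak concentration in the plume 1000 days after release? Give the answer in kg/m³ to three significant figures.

The peak of an instantaneous 1D plume sits at x = vt; there the Gaussian factor is 1 and C_max = M/(n_e·A·√(4πDt)), where n_e·A is the pore area the mass is dissolved in.
√(4πDt) = √(4π × 0.10 × 1000) = 35.45 m, so C_max = 57/(0.22 × 5.6 × 35.45) = 1.31 kg/m³.

1.31 kg/m³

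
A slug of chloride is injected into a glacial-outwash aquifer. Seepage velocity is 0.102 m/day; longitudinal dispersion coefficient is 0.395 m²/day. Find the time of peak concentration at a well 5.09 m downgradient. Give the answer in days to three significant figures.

24.7 days

For the 1D instantaneous-source solution, setting ∂C/∂t = 0 at fixed x gives v²t² + 2Dt − x² = 0, so t = (√(D² + v²x²) − D)/v².
√(D² + v²x²) = √(0.395² + 0.102² × 5.09²) = 0.6524; v² = 0.010404.
t = (0.6524 − 0.395)/0.010404 = 24.7 days (vs. the pure-advection estimate x/v = 49.9 d).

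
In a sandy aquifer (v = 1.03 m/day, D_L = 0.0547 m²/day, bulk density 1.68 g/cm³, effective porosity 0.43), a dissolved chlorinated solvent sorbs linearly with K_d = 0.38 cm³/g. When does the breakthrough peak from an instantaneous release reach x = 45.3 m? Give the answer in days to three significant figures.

109 days

Retardation factor R = 1 + ρ_b·K_d/n = 1 + 1.68 × 0.38/0.43 = 2.485.
Sorption retards both mechanisms: v_R = v/R = 0.4145 m/day, D_R = D/R = 0.02201 m²/day.
Peak time from v_R²t² + 2D_R t − x² = 0: t = (√(D_R² + v_R²x²) − D_R)/v_R².
√(D_R² + v_R²x²) = √(0.02201² + 0.4145² × 45.3²) = 18.78; v_R² = 0.1718.
t = (18.78 − 0.02201)/0.1718 = 109 days.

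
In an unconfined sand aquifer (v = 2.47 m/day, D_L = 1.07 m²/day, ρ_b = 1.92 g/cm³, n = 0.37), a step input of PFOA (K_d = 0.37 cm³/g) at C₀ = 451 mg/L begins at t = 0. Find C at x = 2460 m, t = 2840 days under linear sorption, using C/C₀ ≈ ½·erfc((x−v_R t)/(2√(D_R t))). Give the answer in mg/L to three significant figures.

Retardation factor R = 1 + ρ_b·K_d/n = 1 + 1.92 × 0.37/0.37 = 2.920.
Sorption retards both mechanisms: v_R = v/R = 0.8459 m/day, D_R = D/R = 0.3664 m²/day.
v_R·t = 0.8459 × 2840 = 2402.356 m; 2√(D_R t) = 64.52 m; argument = (2460 − 2402.356)/64.52 = 0.8934.
C = C₀ × ½·erfc(0.8934) = 451 × 0.1032 = 46.5 mg/L.

46.5 mg/L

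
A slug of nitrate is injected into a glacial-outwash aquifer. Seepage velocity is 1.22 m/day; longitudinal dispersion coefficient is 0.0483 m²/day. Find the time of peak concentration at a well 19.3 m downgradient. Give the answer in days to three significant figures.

15.8 days

For the 1D instantaneous-source solution, setting ∂C/∂t = 0 at fixed x gives v²t² + 2Dt − x² = 0, so t = (√(D² + v²x²) − D)/v².
√(D² + v²x²) = √(0.0483² + 1.22² × 19.3²) = 23.55; v² = 1.4884.
t = (23.55 − 0.0483)/1.4884 = 15.8 days (vs. the pure-advection estimate x/v = 15.8 d).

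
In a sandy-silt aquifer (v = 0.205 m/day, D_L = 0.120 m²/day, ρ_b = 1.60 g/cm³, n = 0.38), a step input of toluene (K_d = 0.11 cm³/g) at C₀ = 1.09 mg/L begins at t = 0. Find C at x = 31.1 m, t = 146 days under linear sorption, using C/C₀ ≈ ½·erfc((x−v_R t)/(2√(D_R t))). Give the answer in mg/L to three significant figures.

0.0161 mg/L

Retardation factor R = 1 + ρ_b·K_d/n = 1 + 1.60 × 0.11/0.38 = 1.463.
Sorption retards both mechanisms: v_R = v/R = 0.1401 m/day, D_R = D/R = 0.08202 m²/day.
v_R·t = 0.1401 × 146 = 20.4546 m; 2√(D_R t) = 6.921 m; argument = (31.1 − 20.4546)/6.921 = 1.538.
C = C₀ × ½·erfc(1.538) = 1.09 × 0.01481 = 0.0161 mg/L.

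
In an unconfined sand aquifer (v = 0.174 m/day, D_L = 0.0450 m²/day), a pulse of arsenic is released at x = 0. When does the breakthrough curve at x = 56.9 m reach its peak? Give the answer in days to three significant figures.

326 days

For the 1D instantaneous-source solution, setting ∂C/∂t = 0 at fixed x gives v²t² + 2Dt − x² = 0, so t = (√(D² + v²x²) − D)/v².
√(D² + v²x²) = √(0.0450² + 0.174² × 56.9²) = 9.901; v² = 0.030276.
t = (9.901 − 0.0450)/0.030276 = 326 days (vs. the pure-advection estimate x/v = 327 d).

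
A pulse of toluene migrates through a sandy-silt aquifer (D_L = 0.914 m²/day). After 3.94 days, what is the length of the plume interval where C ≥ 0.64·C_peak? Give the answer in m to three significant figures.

5.07 m

The plume is Gaussian with σ = √(2Dt) = √(2 × 0.914 × 3.94) = 2.684 m.
C/C_peak = exp(−Δx²/(2σ²)) = 0.64 ⇒ Δx = σ·√(−2 ln 0.64) = 2.684 × 0.9448 = 2.536 m.
Width = 2Δx = 5.07 m.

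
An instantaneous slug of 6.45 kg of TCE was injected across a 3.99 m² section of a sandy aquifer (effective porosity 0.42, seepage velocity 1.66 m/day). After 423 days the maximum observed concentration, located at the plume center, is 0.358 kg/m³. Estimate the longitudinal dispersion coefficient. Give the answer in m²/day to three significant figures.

At the plume center C_max = M/(n_e·A·√(4πDt)), so D = M²/(4πt·(n_e·A·C_max)²).
n_e·A·C_max = 0.42 × 3.99 × 0.358 = 0.5999 kg/m.
D = 6.45²/(4π × 423 × 0.5999²) = 0.0217 m²/day.

0.0217 m²/day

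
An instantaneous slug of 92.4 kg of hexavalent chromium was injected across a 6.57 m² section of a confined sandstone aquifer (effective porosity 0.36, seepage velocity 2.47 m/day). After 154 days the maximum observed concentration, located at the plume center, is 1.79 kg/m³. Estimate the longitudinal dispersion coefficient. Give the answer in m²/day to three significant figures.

At the plume center C_max = M/(n_e·A·√(4πDt)), so D = M²/(4πt·(n_e·A·C_max)²).
n_e·A·C_max = 0.36 × 6.57 × 1.79 = 4.234 kg/m.
D = 92.4²/(4π × 154 × 4.234²) = 0.246 m²/day.

0.246 m²/day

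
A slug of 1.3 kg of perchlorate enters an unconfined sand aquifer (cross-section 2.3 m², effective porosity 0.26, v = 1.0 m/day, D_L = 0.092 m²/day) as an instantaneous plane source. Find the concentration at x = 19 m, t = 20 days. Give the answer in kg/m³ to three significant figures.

For an instantaneous plane source, C(x,t) = M/(n_e·A·√(4πDt)) · exp(−(x−vt)²/(4Dt)), with n_e·A the pore (flow) area.
Plume center vt = 1.0 × 20 = 20 m, so the well at 19 m is 1 m upgradient of the peak.
√(4πDt) = 4.809 m, giving peak height M/(n_e·A·√(4πDt)) = 1.3/(0.26 × 2.3 × 4.809) = 0.4521 kg/m³.
(x−vt)²/(4Dt) = (-1)²/(4 × 0.092 × 20) = 0.1359; exp(−0.1359) = 0.8729.
C = 0.4521 × 0.8729 = 0.395 kg/m³.

0.395 kg/m³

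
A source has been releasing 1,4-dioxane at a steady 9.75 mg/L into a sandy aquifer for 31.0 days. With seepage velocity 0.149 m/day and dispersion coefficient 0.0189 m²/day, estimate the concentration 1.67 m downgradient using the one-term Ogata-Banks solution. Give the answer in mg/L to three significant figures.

9.72 mg/L

For a continuous step input, C/C₀ ≈ ½·erfc((x−vt)/(2√(Dt))).
vt = 0.149 × 31.0 = 4.619 m and 2√(Dt) = 2√(0.0189 × 31.0) = 1.531 m.
Argument (x−vt)/(2√(Dt)) = (1.67 − 4.619)/1.531 = -1.926; ½·erfc(-1.926) = 0.9968.
C = 9.75 × 0.9968 = 9.72 mg/L.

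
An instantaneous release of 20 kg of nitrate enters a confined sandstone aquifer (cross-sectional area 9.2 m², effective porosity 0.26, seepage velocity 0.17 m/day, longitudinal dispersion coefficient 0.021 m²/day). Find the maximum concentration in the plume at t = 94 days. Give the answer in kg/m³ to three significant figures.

The peak of an instantaneous 1D plume sits at x = vt; there the Gaussian factor is 1 and C_max = M/(n_e·A·√(4πDt)), where n_e·A is the pore area the mass is dissolved in.
√(4πDt) = √(4π × 0.021 × 94) = 4.981 m, so C_max = 20/(0.26 × 9.2 × 4.981) = 1.68 kg/m³.

1.68 kg/m³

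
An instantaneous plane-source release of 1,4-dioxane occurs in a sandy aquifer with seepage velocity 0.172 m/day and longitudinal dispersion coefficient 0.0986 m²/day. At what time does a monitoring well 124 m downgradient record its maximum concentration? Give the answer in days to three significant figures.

For the 1D instantaneous-source solution, setting ∂C/∂t = 0 at fixed x gives v²t² + 2Dt − x² = 0, so t = (√(D² + v²x²) − D)/v².
√(D² + v²x²) = √(0.0986² + 0.172² × 124²) = 21.33; v² = 0.029584.
t = (21.33 − 0.0986)/0.029584 = 718 days (vs. the pure-advection estimate x/v = 721 d).

718 days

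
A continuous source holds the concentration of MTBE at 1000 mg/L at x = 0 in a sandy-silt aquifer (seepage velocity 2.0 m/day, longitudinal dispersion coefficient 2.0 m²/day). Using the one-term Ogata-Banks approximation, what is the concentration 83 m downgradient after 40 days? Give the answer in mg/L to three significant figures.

For a continuous step input, C/C₀ ≈ ½·erfc((x−vt)/(2√(Dt))).
vt = 2.0 × 40 = 80 m and 2√(Dt) = 2√(2.0 × 40) = 17.89 m.
Argument (x−vt)/(2√(Dt)) = (83 − 80)/17.89 = 0.1677; ½·erfc(0.1677) = 0.4063.
C = 1000 × 0.4063 = 406 mg/L.

406 mg/L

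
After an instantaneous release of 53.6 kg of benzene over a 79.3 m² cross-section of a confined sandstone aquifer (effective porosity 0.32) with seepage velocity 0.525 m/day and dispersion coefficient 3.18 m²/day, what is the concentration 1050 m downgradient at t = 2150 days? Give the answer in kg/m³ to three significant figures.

For an instantaneous plane source, C(x,t) = M/(n_e·A·√(4πDt)) · exp(−(x−vt)²/(4Dt)), with n_e·A the pore (flow) area.
Plume center vt = 0.525 × 2150 = 1128.75 m, so the well at 1050 m is 78.75 m upgradient of the peak.
√(4πDt) = 293.1 m, giving peak height M/(n_e·A·√(4πDt)) = 53.6/(0.32 × 79.3 × 293.1) = 0.007207 kg/m³.
(x−vt)²/(4Dt) = (-78.75)²/(4 × 3.18 × 2150) = 0.2268; exp(−0.2268) = 0.7971.
C = 0.007207 × 0.7971 = 0.00574 kg/m³.

0.00574 kg/m³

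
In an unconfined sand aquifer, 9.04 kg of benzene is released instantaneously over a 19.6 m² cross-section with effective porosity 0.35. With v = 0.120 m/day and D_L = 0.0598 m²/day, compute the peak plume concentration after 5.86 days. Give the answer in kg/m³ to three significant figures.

The peak of an instantaneous 1D plume sits at x = vt; there the Gaussian factor is 1 and C_max = M/(n_e·A·√(4πDt)), where n_e·A is the pore area the mass is dissolved in.
√(4πDt) = √(4π × 0.0598 × 5.86) = 2.098 m, so C_max = 9.04/(0.35 × 19.6 × 2.098) = 0.628 kg/m³.

0.628 kg/m³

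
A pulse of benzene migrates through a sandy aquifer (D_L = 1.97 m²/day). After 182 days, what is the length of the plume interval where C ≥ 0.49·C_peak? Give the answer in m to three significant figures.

64.0 m

The plume is Gaussian with σ = √(2Dt) = √(2 × 1.97 × 182) = 26.78 m.
C/C_peak = exp(−Δx²/(2σ²)) = 0.49 ⇒ Δx = σ·√(−2 ln 0.49) = 26.78 × 1.194 = 31.98 m.
Width = 2Δx = 64.0 m.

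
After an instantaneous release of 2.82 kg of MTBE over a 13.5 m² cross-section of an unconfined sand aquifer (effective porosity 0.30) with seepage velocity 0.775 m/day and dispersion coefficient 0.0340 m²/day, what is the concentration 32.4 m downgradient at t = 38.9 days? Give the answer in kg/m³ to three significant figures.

0.0655 kg/m³

For an instantaneous plane source, C(x,t) = M/(n_e·A·√(4πDt)) · exp(−(x−vt)²/(4Dt)), with n_e·A the pore (flow) area.
Plume center vt = 0.775 × 38.9 = 30.1475 m, so the well at 32.4 m is 2.2525 m downgradient of the peak.
√(4πDt) = 4.077 m, giving peak height M/(n_e·A·√(4πDt)) = 2.82/(0.30 × 13.5 × 4.077) = 0.1708 kg/m³.
(x−vt)²/(4Dt) = (2.2525)²/(4 × 0.0340 × 38.9) = 0.9590; exp(−0.9590) = 0.3833.
C = 0.1708 × 0.3833 = 0.0655 kg/m³.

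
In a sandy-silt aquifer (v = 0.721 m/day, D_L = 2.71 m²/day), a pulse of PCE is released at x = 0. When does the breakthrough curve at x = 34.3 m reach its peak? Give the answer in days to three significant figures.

For the 1D instantaneous-source solution, setting ∂C/∂t = 0 at fixed x gives v²t² + 2Dt − x² = 0, so t = (√(D² + v²x²) − D)/v².
√(D² + v²x²) = √(2.71² + 0.721² × 34.3²) = 24.88; v² = 0.519841.
t = (24.88 − 2.71)/0.519841 = 42.6 days (vs. the pure-advection estimate x/v = 47.6 d).

42.6 days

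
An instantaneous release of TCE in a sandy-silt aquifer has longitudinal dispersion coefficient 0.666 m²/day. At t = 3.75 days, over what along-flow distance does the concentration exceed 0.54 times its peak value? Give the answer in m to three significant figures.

The plume is Gaussian with σ = √(2Dt) = √(2 × 0.666 × 3.75) = 2.235 m.
C/C_peak = exp(−Δx²/(2σ²)) = 0.54 ⇒ Δx = σ·√(−2 ln 0.54) = 2.235 × 1.110 = 2.481 m.
Width = 2Δx = 4.96 m.

4.96 m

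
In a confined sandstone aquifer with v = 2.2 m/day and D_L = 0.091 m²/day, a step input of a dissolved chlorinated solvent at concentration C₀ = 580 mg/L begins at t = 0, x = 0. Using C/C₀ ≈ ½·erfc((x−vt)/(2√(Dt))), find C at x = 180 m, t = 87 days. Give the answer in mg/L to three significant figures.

579 mg/L

For a continuous step input, C/C₀ ≈ ½·erfc((x−vt)/(2√(Dt))).
vt = 2.2 × 87 = 191.4 m and 2√(Dt) = 2√(0.091 × 87) = 5.627 m.
Argument (x−vt)/(2√(Dt)) = (180 − 191.4)/5.627 = -2.026; ½·erfc(-2.026) = 0.9979.
C = 580 × 0.9979 = 579 mg/L.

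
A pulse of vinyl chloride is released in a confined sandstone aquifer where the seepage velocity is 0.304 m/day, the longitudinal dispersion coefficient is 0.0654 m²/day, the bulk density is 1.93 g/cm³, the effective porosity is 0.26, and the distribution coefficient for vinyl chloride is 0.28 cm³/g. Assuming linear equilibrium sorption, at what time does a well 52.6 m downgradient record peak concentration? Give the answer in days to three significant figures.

530 days

Retardation factor R = 1 + ρ_b·K_d/n = 1 + 1.93 × 0.28/0.26 = 3.078.
Sorption retards both mechanisms: v_R = v/R = 0.09877 m/day, D_R = D/R = 0.02125 m²/day.
Peak time from v_R²t² + 2D_R t − x² = 0: t = (√(D_R² + v_R²x²) − D_R)/v_R².
√(D_R² + v_R²x²) = √(0.02125² + 0.09877² × 52.6²) = 5.195; v_R² = 0.009756.
t = (5.195 − 0.02125)/0.009756 = 530 days.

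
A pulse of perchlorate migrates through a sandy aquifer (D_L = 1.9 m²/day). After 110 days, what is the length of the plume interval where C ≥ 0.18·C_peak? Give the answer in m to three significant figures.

The plume is Gaussian with σ = √(2Dt) = √(2 × 1.9 × 110) = 20.45 m.
C/C_peak = exp(−Δx²/(2σ²)) = 0.18 ⇒ Δx = σ·√(−2 ln 0.18) = 20.45 × 1.852 = 37.87 m.
Width = 2Δx = 75.7 m.

75.7 m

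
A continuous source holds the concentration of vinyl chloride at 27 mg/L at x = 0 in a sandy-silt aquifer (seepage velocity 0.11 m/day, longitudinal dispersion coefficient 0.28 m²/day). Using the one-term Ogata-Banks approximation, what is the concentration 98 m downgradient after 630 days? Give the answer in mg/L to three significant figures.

1.71 mg/L

For a continuous step input, C/C₀ ≈ ½·erfc((x−vt)/(2√(Dt))).
vt = 0.11 × 630 = 69.3 m and 2√(Dt) = 2√(0.28 × 630) = 26.56 m.
Argument (x−vt)/(2√(Dt)) = (98 − 69.3)/26.56 = 1.081; ½·erfc(1.081) = 0.06316.
C = 27 × 0.06316 = 1.71 mg/L.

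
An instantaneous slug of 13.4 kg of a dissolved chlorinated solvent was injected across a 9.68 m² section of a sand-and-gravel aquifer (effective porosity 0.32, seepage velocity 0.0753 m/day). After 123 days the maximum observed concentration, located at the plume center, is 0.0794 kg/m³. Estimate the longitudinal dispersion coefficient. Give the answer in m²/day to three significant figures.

1.92 m²/day

At the plume center C_max = M/(n_e·A·√(4πDt)), so D = M²/(4πt·(n_e·A·C_max)²).
n_e·A·C_max = 0.32 × 9.68 × 0.0794 = 0.2459 kg/m.
D = 13.4²/(4π × 123 × 0.2459²) = 1.92 m²/day.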